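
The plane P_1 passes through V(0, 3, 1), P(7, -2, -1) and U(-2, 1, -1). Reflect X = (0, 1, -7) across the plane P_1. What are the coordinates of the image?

(-2, -5, 1)

VP = (7, -5, -2), VU = (-2, -2, -2); a normal to P_1 is VP × VU = (6, 18, -24).
Using V: P_1 has equation 6x + 18y - 24z = 30.
λ = (n·X − d)/|n|² = (186 − 30)/936 = 1/6.
Reflection = X − 2λn = (0, 1, -7) − (1/3)·(6, 18, -24) = (-2, -5, 1).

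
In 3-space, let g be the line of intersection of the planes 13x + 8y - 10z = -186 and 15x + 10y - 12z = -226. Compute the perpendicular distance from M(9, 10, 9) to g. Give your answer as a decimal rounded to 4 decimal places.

Direction of g: (13, 8, -10) × (15, 10, -12) = (4, 6, 10).
A point on g: solving the two plane equations with x = -2 gives (-2, -10, 8).
Taking (-2, -10, 8) on g with direction v = (4, 6, 10): w = M − (-2, -10, 8) = (11, 20, 1), and w × v = (194, -106, -14).
Distance = |w × v| / |v| = √49068 / √152 ≈ 17.9671.

17.9671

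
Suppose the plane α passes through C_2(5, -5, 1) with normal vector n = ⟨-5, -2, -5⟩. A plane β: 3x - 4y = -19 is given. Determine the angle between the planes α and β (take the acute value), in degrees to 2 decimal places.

79.02

α: n·r = n·C_2 gives -5x - 2y - 5z = -20.
cos θ = |n₁·n₂| / (|n₁||n₂|) = |-7| / (√54 · √25).
θ = arccos(0.19052) ≈ 79.02°.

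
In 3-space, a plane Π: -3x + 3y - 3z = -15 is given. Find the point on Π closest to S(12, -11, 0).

Foot = S − λn with λ = (n·S − d)/|n|² = (-69 − (-15))/27 = -2.
Foot = (12, -11, 0) − (-2)·(-3, 3, -3) = (6, -5, -6).

(6, -5, -6)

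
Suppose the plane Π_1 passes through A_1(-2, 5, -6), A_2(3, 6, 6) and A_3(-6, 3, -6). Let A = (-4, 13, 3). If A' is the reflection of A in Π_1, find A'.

A_1A_2 = (5, 1, 12), A_1A_3 = (-4, -2, 0); a normal to Π_1 is A_1A_2 × A_1A_3 = (24, -48, -6).
Using A_1: Π_1 has equation 24x - 48y - 6z = -252.
λ = (n·A − d)/|n|² = (-738 − (-252))/2916 = -1/6.
Reflection = A − 2λn = (-4, 13, 3) − (-1/3)·(24, -48, -6) = (4, -3, 1).

(4, -3, 1)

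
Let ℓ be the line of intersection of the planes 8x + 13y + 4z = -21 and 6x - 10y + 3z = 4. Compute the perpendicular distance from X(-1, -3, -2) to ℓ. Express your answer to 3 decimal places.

Direction of ℓ: (8, 13, 4) × (6, -10, 3) = (79, 0, -158).
A point on ℓ: solving the two plane equations with x = 1 gives (1, -1, -4).
Taking (1, -1, -4) on ℓ with direction v = (79, 0, -158): w = X − (1, -1, -4) = (-2, -2, 2), and w × v = (316, -158, 158).
Distance = |w × v| / |v| = √149784 / √31205 ≈ 2.191.

2.191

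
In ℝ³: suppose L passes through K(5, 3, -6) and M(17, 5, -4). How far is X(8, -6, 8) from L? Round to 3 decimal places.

A direction vector for L is M − K = (12, 2, 2).
Taking (5, 3, -6) on L with direction v = (12, 2, 2): w = X − (5, 3, -6) = (3, -9, 14), and w × v = (-46, 162, 114).
Distance = |w × v| / |v| = √41356 / √152 ≈ 16.495.

16.495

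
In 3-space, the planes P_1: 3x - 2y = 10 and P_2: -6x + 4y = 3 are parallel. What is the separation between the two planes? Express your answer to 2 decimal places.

3.19

Rescale P_2 by 1/(-2): 3x - 2y = -3/2. Then distance = |10 − (-3/2)| / √13 ≈ 3.19.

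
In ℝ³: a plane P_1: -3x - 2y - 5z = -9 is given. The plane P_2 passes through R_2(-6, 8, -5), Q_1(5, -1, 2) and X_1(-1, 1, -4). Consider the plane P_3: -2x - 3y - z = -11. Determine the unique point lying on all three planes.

R_2Q_1 = (11, -9, 7), R_2X_1 = (5, -7, 1); a normal to P_2 is R_2Q_1 × R_2X_1 = (40, 24, -32).
Using R_2: P_2 has equation 40x + 24y - 32z = 112.
Solving the 3×3 linear system -3x - 2y - 5z = -9, 40x + 24y - 32z = 112, -2x - 3y - z = -11 (e.g. by elimination or Cramer's rule, determinant = 512) gives (1, 3, 0).

(1, 3, 0)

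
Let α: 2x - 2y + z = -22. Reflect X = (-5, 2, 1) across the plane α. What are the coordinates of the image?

λ = (n·X − d)/|n|² = (-13 − (-22))/9 = 1.
Reflection = X − 2λn = (-5, 2, 1) − 2·(2, -2, 1) = (-9, 6, -1).

(-9, 6, -1)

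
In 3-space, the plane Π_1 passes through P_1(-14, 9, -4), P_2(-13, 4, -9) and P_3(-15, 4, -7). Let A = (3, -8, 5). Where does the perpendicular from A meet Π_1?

P_1P_2 = (1, -5, -5), P_1P_3 = (-1, -5, -3); a normal to Π_1 is P_1P_2 × P_1P_3 = (-10, 8, -10).
Using P_1: Π_1 has equation -10x + 8y - 10z = 252.
Foot = A − λn with λ = (n·A − d)/|n|² = (-144 − 252)/264 = -3/2.
Foot = (3, -8, 5) − (-3/2)·(-10, 8, -10) = (-12, 4, -10).

(-12, 4, -10)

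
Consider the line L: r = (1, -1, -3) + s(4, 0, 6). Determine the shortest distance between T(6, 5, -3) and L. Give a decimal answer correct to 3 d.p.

Taking (1, -1, -3) on L with direction v = (4, 0, 6): w = T − (1, -1, -3) = (5, 6, 0), and w × v = (36, -30, -24).
Distance = |w × v| / |v| = √2772 / √52 ≈ 7.301.

7.301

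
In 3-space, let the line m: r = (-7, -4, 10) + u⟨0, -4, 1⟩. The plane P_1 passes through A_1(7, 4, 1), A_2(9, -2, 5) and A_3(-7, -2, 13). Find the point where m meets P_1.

(-7, 4, 8)

A_1A_2 = (2, -6, 4), A_1A_3 = (-14, -6, 12); a normal to P_1 is A_1A_2 × A_1A_3 = (-48, -80, -96).
Using A_1: P_1 has equation -48x - 80y - 96z = -752.
Substitute r = (-7, -4, 10) + t(0, -4, 1) into the plane: -304 + 224t = -752, so t = -2.
Intersection: (-7, -4, 10) + (-2)·(0, -4, 1) = (-7, 4, 8).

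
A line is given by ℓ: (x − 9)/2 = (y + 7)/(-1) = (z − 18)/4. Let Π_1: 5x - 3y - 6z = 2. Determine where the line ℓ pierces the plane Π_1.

(1, -3, 2)

ℓ has direction (2, -1, 4) through (9, -7, 18).
Substitute r = (9, -7, 18) + t(2, -1, 4) into the plane: -42 + (-11)t = 2, so t = -4.
Intersection: (9, -7, 18) + (-4)·(2, -1, 4) = (1, -3, 2).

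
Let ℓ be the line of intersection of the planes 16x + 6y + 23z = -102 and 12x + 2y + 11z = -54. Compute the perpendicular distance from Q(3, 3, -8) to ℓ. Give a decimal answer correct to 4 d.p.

4.4572

Direction of ℓ: (16, 6, 23) × (12, 2, 11) = (20, 100, -40).
A point on ℓ: solving the two plane equations with x = -2 gives (-2, -4, -2).
Taking (-2, -4, -2) on ℓ with direction v = (20, 100, -40): w = Q − (-2, -4, -2) = (5, 7, -6), and w × v = (320, 80, 360).
Distance = |w × v| / |v| = √238400 / √12000 ≈ 4.4572.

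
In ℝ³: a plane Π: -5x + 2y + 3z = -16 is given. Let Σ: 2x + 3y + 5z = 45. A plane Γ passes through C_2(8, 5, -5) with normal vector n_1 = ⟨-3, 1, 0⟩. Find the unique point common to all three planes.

Γ: n_1·r = n_1·C_2 gives -3x + y = -19.
Solving the 3×3 linear system -5x + 2y + 3z = -16, 2x + 3y + 5z = 45, -3x + y = -19 (e.g. by elimination or Cramer's rule, determinant = 28) gives (7, 2, 5).

(7, 2, 5)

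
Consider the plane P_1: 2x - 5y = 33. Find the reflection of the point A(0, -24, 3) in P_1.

λ = (n·A − d)/|n|² = (120 − 33)/29 = 3.
Reflection = A − 2λn = (0, -24, 3) − 6·(2, -5, 0) = (-12, 6, 3).

(-12, 6, 3)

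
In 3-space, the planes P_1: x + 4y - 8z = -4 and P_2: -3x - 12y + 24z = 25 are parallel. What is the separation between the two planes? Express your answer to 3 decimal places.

Rescale P_2 by 1/(-3): x + 4y - 8z = -25/3. Then distance = |-4 − (-25/3)| / √81 ≈ 0.481.

0.481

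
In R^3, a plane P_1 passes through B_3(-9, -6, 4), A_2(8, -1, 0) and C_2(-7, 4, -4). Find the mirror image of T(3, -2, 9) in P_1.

B_3A_2 = (17, 5, -4), B_3C_2 = (2, 10, -8); a normal to P_1 is B_3A_2 × B_3C_2 = (0, 128, 160).
Using B_3: P_1 has equation 128y + 160z = -128.
λ = (n·T − d)/|n|² = (1184 − (-128))/41984 = 1/32.
Reflection = T − 2λn = (3, -2, 9) − (1/16)·(0, 128, 160) = (3, -10, -1).

(3, -10, -1)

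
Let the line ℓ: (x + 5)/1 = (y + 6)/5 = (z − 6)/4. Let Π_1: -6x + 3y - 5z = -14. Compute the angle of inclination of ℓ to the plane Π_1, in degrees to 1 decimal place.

11.7

ℓ has direction (1, 5, 4) through (-5, -6, 6).
sin θ = |n·v| / (|n||v|) = |-11| / (√70 · √42) = 0.20287.
θ ≈ 11.7°.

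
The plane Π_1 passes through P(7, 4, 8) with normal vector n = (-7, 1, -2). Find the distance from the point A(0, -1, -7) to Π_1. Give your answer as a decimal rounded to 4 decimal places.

Π_1: n·r = n·P gives -7x + y - 2z = -61.
n·A − d = (-7)·(0) + (1)·(-1) + (-2)·(-7) − (-61) = 74; |n| = √54.
Distance = |74| / √54 = 74/√54 ≈ 10.0701.

10.0701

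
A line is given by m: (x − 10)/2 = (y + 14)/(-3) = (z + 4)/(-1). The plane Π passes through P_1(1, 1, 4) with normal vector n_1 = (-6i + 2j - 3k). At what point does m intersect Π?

(2, -2, 0)

m has direction (2, -3, -1) through (10, -14, -4).
Π: n_1·r = n_1·P_1 gives -6x + 2y - 3z = -16.
Substitute r = (10, -14, -4) + t(2, -3, -1) into the plane: -76 + (-15)t = -16, so t = -4.
Intersection: (10, -14, -4) + (-4)·(2, -3, -1) = (2, -2, 0).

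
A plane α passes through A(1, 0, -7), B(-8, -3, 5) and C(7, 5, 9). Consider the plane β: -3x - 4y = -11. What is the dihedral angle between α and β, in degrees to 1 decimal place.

AB = (-9, -3, 12), AC = (6, 5, 16); a normal to α is AB × AC = (-108, 216, -27).
Using A: α has equation -108x + 216y - 27z = 81.
cos θ = |n₁·n₂| / (|n₁||n₂|) = |-540| / (√59049 · √25).
θ = arccos(0.44444) ≈ 63.6°.

63.6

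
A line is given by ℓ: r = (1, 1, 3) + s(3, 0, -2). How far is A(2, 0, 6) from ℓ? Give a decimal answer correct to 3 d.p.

Taking (1, 1, 3) on ℓ with direction v = (3, 0, -2): w = A − (1, 1, 3) = (1, -1, 3), and w × v = (2, 11, 3).
Distance = |w × v| / |v| = √134 / √13 ≈ 3.211.

3.211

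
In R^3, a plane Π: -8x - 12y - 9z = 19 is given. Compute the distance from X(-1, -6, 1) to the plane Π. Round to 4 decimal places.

n·X − d = (-8)·(-1) + (-12)·(-6) + (-9)·(1) − 19 = 52; |n| = √289.
Distance = |52| / √289 = 52/√289 ≈ 3.0588.

3.0588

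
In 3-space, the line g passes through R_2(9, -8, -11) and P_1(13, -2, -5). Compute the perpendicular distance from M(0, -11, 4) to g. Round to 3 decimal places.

A direction vector for g is P_1 − R_2 = (4, 6, 6).
Taking (9, -8, -11) on g with direction v = (4, 6, 6): w = M − (9, -8, -11) = (-9, -3, 15), and w × v = (-108, 114, -42).
Distance = |w × v| / |v| = √26424 / √88 ≈ 17.328.

17.328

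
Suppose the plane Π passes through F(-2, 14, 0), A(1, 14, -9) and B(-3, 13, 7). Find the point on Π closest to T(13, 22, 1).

FA = (3, 0, -9), FB = (-1, -1, 7); a normal to Π is FA × FB = (-9, -12, -3).
Using F: Π has equation -9x - 12y - 3z = -150.
Foot = T − λn with λ = (n·T − d)/|n|² = (-384 − (-150))/234 = -1.
Foot = (13, 22, 1) − (-1)·(-9, -12, -3) = (4, 10, -2).

(4, 10, -2)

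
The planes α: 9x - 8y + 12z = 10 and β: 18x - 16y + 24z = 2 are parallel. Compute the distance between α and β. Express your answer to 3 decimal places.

0.529

Rescale β by 1/2: 9x - 8y + 12z = 1. Then distance = |10 − 1| / √289 ≈ 0.529.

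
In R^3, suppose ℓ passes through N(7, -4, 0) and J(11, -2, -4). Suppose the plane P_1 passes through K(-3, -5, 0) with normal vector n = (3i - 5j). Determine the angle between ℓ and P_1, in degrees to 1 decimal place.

3.3

A direction vector for ℓ is J − N = (4, 2, -4).
P_1: n·r = n·K gives 3x - 5y = 16.
sin θ = |n·v| / (|n||v|) = |2| / (√34 · √36) = 0.05717.
θ ≈ 3.3°.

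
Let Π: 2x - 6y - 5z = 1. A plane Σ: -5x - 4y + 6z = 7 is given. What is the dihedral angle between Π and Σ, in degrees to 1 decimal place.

cos θ = |n₁·n₂| / (|n₁||n₂|) = |-16| / (√65 · √77).
θ = arccos(0.22616) ≈ 76.9°.

76.9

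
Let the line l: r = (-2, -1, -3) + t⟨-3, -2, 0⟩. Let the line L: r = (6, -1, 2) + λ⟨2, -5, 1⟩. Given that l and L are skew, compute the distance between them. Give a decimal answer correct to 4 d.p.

4.0850

Common perpendicular direction n = (-3, -2, 0) × (2, -5, 1) = (-2, 3, 19).
With w = (6, -1, 2) − (-2, -1, -3) = (8, 0, 5), w · n = 79.
Distance = |w · n| / |n| = |79| / √374 ≈ 4.0850.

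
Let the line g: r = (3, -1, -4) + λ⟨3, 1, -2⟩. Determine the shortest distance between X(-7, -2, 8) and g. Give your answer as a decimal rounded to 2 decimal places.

Taking (3, -1, -4) on g with direction v = (3, 1, -2): w = X − (3, -1, -4) = (-10, -1, 12), and w × v = (-10, 16, -7).
Distance = |w × v| / |v| = √405 / √14 ≈ 5.38.

5.38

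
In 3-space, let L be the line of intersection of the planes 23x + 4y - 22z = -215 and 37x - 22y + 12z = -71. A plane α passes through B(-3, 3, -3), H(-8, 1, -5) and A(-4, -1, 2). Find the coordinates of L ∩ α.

(-5, -3, 4)

Direction of L: (23, 4, -22) × (37, -22, 12) = (-436, -1090, -654).
A point on L: solving the two plane equations with x = 3 gives (3, 17, 16).
BH = (-5, -2, -2), BA = (-1, -4, 5); a normal to α is BH × BA = (-18, 27, 18).
Using B: α has equation -18x + 27y + 18z = 81.
Substitute r = (3, 17, 16) + t(-436, -1090, -654) into the plane: 693 + (-33354)t = 81, so t = 2/109.
Intersection: (3, 17, 16) + (2/109)·(-436, -1090, -654) = (-5, -3, 4).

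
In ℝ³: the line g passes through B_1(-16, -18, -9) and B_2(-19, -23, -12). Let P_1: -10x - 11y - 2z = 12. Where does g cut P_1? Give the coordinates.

A direction vector for g is B_2 − B_1 = (-3, -5, -3).
Substitute r = (-16, -18, -9) + t(-3, -5, -3) into the plane: 376 + 91t = 12, so t = -4.
Intersection: (-16, -18, -9) + (-4)·(-3, -5, -3) = (-4, 2, 3).

(-4, 2, 3)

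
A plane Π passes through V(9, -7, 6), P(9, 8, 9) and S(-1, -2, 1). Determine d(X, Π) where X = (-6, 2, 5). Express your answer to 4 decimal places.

VP = (0, 15, 3), VS = (-10, 5, -5); a normal to Π is VP × VS = (-90, -30, 150).
Using V: Π has equation -90x - 30y + 150z = 300.
n·X − d = (-90)·(-6) + (-30)·(2) + (150)·(5) − 300 = 930; |n| = √31500.
Distance = |930| / √31500 = 930/√31500 ≈ 5.2400.

5.2400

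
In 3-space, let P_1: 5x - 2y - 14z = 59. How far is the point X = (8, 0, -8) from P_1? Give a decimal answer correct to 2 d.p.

n·X − d = (5)·(8) + (-2)·(0) + (-14)·(-8) − 59 = 93; |n| = √225.
Distance = |93| / √225 = 93/√225 ≈ 6.20.

6.20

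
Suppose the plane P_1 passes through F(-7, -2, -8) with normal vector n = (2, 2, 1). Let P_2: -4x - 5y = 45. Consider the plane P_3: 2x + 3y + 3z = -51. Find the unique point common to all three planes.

P_1: n·r = n·F gives 2x + 2y + z = -26.
Solving the 3×3 linear system 2x + 2y + z = -26, -4x - 5y = 45, 2x + 3y + 3z = -51 (e.g. by elimination or Cramer's rule, determinant = -8) gives (0, -9, -8).

(0, -9, -8)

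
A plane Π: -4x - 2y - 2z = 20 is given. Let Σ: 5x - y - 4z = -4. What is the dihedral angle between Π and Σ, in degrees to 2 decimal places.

71.64

cos θ = |n₁·n₂| / (|n₁||n₂|) = |-10| / (√24 · √42).
θ = arccos(0.31497) ≈ 71.64°.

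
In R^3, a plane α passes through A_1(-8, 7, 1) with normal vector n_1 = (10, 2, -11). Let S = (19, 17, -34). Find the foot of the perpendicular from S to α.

(-11, 11, -1)

α: n_1·r = n_1·A_1 gives 10x + 2y - 11z = -77.
Foot = S − λn with λ = (n·S − d)/|n|² = (598 − (-77))/225 = 3.
Foot = (19, 17, -34) − 3·(10, 2, -11) = (-11, 11, -1).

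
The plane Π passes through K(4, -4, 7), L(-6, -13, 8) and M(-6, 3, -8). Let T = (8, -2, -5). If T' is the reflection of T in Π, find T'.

(0, 8, 5)

KL = (-10, -9, 1), KM = (-10, 7, -15); a normal to Π is KL × KM = (128, -160, -160).
Using K: Π has equation 128x - 160y - 160z = 32.
λ = (n·T − d)/|n|² = (2144 − 32)/67584 = 1/32.
Reflection = T − 2λn = (8, -2, -5) − (1/16)·(128, -160, -160) = (0, 8, 5).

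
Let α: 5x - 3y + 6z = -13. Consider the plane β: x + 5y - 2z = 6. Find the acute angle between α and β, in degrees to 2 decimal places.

61.31

cos θ = |n₁·n₂| / (|n₁||n₂|) = |-22| / (√70 · √30).
θ = arccos(0.48008) ≈ 61.31°.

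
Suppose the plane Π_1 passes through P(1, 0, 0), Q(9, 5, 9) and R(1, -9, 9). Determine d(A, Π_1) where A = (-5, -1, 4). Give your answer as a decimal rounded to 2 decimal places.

PQ = (8, 5, 9), PR = (0, -9, 9); a normal to Π_1 is PQ × PR = (126, -72, -72).
Using P: Π_1 has equation 126x - 72y - 72z = 126.
n·A − d = (126)·(-5) + (-72)·(-1) + (-72)·(4) − 126 = -972; |n| = √26244.
Distance = |-972| / √26244 = 972/√26244 ≈ 6.00.

6.00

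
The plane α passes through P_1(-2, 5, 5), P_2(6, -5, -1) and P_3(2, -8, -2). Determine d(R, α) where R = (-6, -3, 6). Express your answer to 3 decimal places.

4.000

P_1P_2 = (8, -10, -6), P_1P_3 = (4, -13, -7); a normal to α is P_1P_2 × P_1P_3 = (-8, 32, -64).
Using P_1: α has equation -8x + 32y - 64z = -144.
n·R − d = (-8)·(-6) + (32)·(-3) + (-64)·(6) − (-144) = -288; |n| = √5184.
Distance = |-288| / √5184 = 288/√5184 ≈ 4.000.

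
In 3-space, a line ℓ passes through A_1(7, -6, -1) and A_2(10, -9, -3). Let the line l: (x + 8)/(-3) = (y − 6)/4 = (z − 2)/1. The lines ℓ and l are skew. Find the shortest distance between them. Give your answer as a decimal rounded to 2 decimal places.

A direction vector for ℓ is A_2 − A_1 = (3, -3, -2).
l has direction (-3, 4, 1) through (-8, 6, 2).
Common perpendicular direction n = (3, -3, -2) × (-3, 4, 1) = (5, 3, 3).
With w = (-8, 6, 2) − (7, -6, -1) = (-15, 12, 3), w · n = -30.
Distance = |w · n| / |n| = |-30| / √43 ≈ 4.57.

4.57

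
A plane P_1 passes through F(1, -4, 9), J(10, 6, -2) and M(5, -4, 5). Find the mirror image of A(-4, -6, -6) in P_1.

(16, -2, 14)

FJ = (9, 10, -11), FM = (4, 0, -4); a normal to P_1 is FJ × FM = (-40, -8, -40).
Using F: P_1 has equation -40x - 8y - 40z = -368.
λ = (n·A − d)/|n|² = (448 − (-368))/3264 = 1/4.
Reflection = A − 2λn = (-4, -6, -6) − (1/2)·(-40, -8, -40) = (16, -2, 14).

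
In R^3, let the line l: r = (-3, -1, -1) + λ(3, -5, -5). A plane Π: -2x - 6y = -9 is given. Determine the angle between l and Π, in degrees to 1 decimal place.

sin θ = |n·v| / (|n||v|) = |24| / (√40 · √59) = 0.49403.
θ ≈ 29.6°.

29.6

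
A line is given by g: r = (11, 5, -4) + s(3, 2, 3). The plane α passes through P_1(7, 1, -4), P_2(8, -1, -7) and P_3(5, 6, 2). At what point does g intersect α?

P_1P_2 = (1, -2, -3), P_1P_3 = (-2, 5, 6); a normal to α is P_1P_2 × P_1P_3 = (3, 0, 1).
Using P_1: α has equation 3x + z = 17.
Substitute r = (11, 5, -4) + t(3, 2, 3) into the plane: 29 + 12t = 17, so t = -1.
Intersection: (11, 5, -4) + (-1)·(3, 2, 3) = (8, 3, -7).

(8, 3, -7)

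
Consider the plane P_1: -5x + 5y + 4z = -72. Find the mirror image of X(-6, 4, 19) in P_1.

λ = (n·X − d)/|n|² = (126 − (-72))/66 = 3.
Reflection = X − 2λn = (-6, 4, 19) − 6·(-5, 5, 4) = (24, -26, -5).

(24, -26, -5)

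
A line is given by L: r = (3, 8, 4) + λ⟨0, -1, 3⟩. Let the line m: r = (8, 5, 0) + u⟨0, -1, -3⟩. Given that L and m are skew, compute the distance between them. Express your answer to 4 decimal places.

5.0000

Common perpendicular direction n = (0, -1, 3) × (0, -1, -3) = (6, 0, 0).
With w = (8, 5, 0) − (3, 8, 4) = (5, -3, -4), w · n = 30.
Distance = |w · n| / |n| = |30| / √36 ≈ 5.0000.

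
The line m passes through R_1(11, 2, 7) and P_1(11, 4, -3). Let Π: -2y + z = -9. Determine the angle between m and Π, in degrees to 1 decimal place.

37.9

A direction vector for m is P_1 − R_1 = (0, 2, -10).
sin θ = |n·v| / (|n||v|) = |-14| / (√5 · √104) = 0.61394.
θ ≈ 37.9°.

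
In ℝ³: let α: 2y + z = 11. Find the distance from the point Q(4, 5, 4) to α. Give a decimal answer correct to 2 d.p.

1.34

n·Q − d = (0)·(4) + (2)·(5) + (1)·(4) − 11 = 3; |n| = √5.
Distance = |3| / √5 = 3/√5 ≈ 1.34.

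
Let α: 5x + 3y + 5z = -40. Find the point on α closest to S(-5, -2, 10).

Foot = S − λn with λ = (n·S − d)/|n|² = (19 − (-40))/59 = 1.
Foot = (-5, -2, 10) − 1·(5, 3, 5) = (-10, -5, 5).

(-10, -5, 5)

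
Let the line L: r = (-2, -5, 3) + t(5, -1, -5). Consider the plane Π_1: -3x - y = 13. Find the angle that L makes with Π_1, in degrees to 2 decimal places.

38.31

sin θ = |n·v| / (|n||v|) = |-14| / (√10 · √51) = 0.61993.
θ ≈ 38.31°.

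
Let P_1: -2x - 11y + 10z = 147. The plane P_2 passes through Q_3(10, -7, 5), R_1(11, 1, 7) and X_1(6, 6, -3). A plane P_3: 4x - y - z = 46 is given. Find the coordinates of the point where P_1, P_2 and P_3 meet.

(11, -9, 7)

Q_3R_1 = (1, 8, 2), Q_3X_1 = (-4, 13, -8); a normal to P_2 is Q_3R_1 × Q_3X_1 = (-90, 0, 45).
Using Q_3: P_2 has equation -90x + 45z = -675.
Solving the 3×3 linear system -2x - 11y + 10z = 147, -90x + 45z = -675, 4x - y - z = 46 (e.g. by elimination or Cramer's rule, determinant = -180) gives (11, -9, 7).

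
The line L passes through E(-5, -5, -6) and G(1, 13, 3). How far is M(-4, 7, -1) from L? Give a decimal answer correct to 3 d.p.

A direction vector for L is G − E = (6, 18, 9).
Taking (-5, -5, -6) on L with direction v = (6, 18, 9): w = M − (-5, -5, -6) = (1, 12, 5), and w × v = (18, 21, -54).
Distance = |w × v| / |v| = √3681 / √441 ≈ 2.889.

2.889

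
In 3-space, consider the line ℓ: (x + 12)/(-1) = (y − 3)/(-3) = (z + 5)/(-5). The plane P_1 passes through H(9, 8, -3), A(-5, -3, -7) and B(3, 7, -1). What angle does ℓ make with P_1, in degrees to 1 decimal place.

ℓ has direction (-1, -3, -5) through (-12, 3, -5).
HA = (-14, -11, -4), HB = (-6, -1, 2); a normal to P_1 is HA × HB = (-26, 52, -52).
Using H: P_1 has equation -26x + 52y - 52z = 338.
sin θ = |n·v| / (|n||v|) = |130| / (√6084 · √35) = 0.28172.
θ ≈ 16.4°.

16.4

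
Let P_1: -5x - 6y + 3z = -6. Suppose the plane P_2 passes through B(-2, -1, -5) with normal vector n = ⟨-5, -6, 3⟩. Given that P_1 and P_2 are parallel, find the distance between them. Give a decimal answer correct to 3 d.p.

P_2: n·r = n·B gives -5x - 6y + 3z = 1.
Same normal n = (-5, -6, 3) with |n| = √70; distance = |-6 − 1| / |n| = 7/√70 ≈ 0.837.

0.837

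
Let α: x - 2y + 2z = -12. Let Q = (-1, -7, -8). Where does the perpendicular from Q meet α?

(-2, -5, -10)

Foot = Q − λn with λ = (n·Q − d)/|n|² = (-3 − (-12))/9 = 1.
Foot = (-1, -7, -8) − 1·(1, -2, 2) = (-2, -5, -10).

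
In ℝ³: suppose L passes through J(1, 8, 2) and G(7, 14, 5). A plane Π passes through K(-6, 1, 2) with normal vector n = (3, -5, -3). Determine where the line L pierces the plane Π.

(-3, 4, 0)

A direction vector for L is G − J = (6, 6, 3).
Π: n·r = n·K gives 3x - 5y - 3z = -29.
Substitute r = (1, 8, 2) + t(6, 6, 3) into the plane: -43 + (-21)t = -29, so t = -2/3.
Intersection: (1, 8, 2) + (-2/3)·(6, 6, 3) = (-3, 4, 0).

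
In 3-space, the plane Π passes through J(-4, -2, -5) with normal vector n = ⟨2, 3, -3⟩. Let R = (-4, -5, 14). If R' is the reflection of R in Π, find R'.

(8, 13, -4)

Π: n·r = n·J gives 2x + 3y - 3z = 1.
λ = (n·R − d)/|n|² = (-65 − 1)/22 = -3.
Reflection = R − 2λn = (-4, -5, 14) − (-6)·(2, 3, -3) = (8, 13, -4).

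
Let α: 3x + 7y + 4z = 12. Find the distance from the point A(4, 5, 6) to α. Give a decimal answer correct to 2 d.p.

6.86

n·A − d = (3)·(4) + (7)·(5) + (4)·(6) − 12 = 59; |n| = √74.
Distance = |59| / √74 = 59/√74 ≈ 6.86.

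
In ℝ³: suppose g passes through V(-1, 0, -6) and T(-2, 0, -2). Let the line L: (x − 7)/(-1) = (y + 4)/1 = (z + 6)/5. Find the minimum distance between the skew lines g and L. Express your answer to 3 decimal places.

8.485

A direction vector for g is T − V = (-1, 0, 4).
L has direction (-1, 1, 5) through (7, -4, -6).
Common perpendicular direction n = (-1, 0, 4) × (-1, 1, 5) = (-4, 1, -1).
With w = (7, -4, -6) − (-1, 0, -6) = (8, -4, 0), w · n = -36.
Distance = |w · n| / |n| = |-36| / √18 ≈ 8.485.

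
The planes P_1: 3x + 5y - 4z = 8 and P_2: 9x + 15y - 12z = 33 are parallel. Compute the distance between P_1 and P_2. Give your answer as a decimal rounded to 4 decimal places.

0.4243

Rescale P_2 by 1/3: 3x + 5y - 4z = 11. Then distance = |8 − 11| / √50 ≈ 0.4243.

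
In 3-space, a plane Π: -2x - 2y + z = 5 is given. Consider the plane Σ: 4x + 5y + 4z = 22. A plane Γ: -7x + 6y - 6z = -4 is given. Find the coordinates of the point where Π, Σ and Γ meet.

Solving the 3×3 linear system -2x - 2y + z = 5, 4x + 5y + 4z = 22, -7x + 6y - 6z = -4 (e.g. by elimination or Cramer's rule, determinant = 175) gives (-2, 2, 5).

(-2, 2, 5)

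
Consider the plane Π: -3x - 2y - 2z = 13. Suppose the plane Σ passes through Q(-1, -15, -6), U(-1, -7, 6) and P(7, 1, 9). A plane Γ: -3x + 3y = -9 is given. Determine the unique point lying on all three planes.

(-5, -8, 9)

QU = (0, 8, 12), QP = (8, 16, 15); a normal to Σ is QU × QP = (-72, 96, -64).
Using Q: Σ has equation -72x + 96y - 64z = -984.
Solving the 3×3 linear system -3x - 2y - 2z = 13, -72x + 96y - 64z = -984, -3x + 3y = -9 (e.g. by elimination or Cramer's rule, determinant = -1104) gives (-5, -8, 9).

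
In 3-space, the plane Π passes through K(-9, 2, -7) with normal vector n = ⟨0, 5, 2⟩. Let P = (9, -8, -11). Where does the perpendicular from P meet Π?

(9, 2, -7)

Π: n·r = n·K gives 5y + 2z = -4.
Foot = P − λn with λ = (n·P − d)/|n|² = (-62 − (-4))/29 = -2.
Foot = (9, -8, -11) − (-2)·(0, 5, 2) = (9, 2, -7).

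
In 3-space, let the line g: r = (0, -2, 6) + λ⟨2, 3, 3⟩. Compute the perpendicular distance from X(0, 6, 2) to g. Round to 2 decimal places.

Taking (0, -2, 6) on g with direction v = (2, 3, 3): w = X − (0, -2, 6) = (0, 8, -4), and w × v = (36, -8, -16).
Distance = |w × v| / |v| = √1616 / √22 ≈ 8.57.

8.57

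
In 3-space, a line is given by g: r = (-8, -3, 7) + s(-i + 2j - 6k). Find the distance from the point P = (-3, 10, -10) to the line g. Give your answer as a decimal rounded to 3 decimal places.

10.677

Taking (-8, -3, 7) on g with direction v = (-1, 2, -6): w = P − (-8, -3, 7) = (5, 13, -17), and w × v = (-44, 47, 23).
Distance = |w × v| / |v| = √4674 / √41 ≈ 10.677.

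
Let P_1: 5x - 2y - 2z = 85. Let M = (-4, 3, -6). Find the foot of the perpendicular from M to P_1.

(11, -3, -12)

Foot = M − λn with λ = (n·M − d)/|n|² = (-14 − 85)/33 = -3.
Foot = (-4, 3, -6) − (-3)·(5, -2, -2) = (11, -3, -12).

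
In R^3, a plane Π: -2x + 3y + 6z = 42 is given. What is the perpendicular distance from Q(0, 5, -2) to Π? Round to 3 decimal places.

n·Q − d = (-2)·(0) + (3)·(5) + (6)·(-2) − 42 = -39; |n| = √49.
Distance = |-39| / √49 = 39/√49 ≈ 5.571.

5.571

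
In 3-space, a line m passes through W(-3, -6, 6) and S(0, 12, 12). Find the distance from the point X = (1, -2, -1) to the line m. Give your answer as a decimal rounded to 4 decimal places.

8.7304

A direction vector for m is S − W = (3, 18, 6).
Taking (-3, -6, 6) on m with direction v = (3, 18, 6): w = X − (-3, -6, 6) = (4, 4, -7), and w × v = (150, -45, 60).
Distance = |w × v| / |v| = √28125 / √369 ≈ 8.7304.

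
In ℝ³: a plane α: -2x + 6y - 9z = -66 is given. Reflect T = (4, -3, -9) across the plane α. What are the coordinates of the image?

(8, -15, 9)

λ = (n·T − d)/|n|² = (55 − (-66))/121 = 1.
Reflection = T − 2λn = (4, -3, -9) − 2·(-2, 6, -9) = (8, -15, 9).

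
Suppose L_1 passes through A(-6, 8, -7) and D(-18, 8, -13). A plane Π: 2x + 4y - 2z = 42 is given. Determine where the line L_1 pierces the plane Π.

A direction vector for L_1 is D − A = (-12, 0, -6).
Substitute r = (-6, 8, -7) + t(-12, 0, -6) into the plane: 34 + (-12)t = 42, so t = -2/3.
Intersection: (-6, 8, -7) + (-2/3)·(-12, 0, -6) = (2, 8, -3).

(2, 8, -3)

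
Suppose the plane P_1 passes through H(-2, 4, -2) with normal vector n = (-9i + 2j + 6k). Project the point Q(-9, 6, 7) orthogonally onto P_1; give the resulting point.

P_1: n·r = n·H gives -9x + 2y + 6z = 14.
Foot = Q − λn with λ = (n·Q − d)/|n|² = (135 − 14)/121 = 1.
Foot = (-9, 6, 7) − 1·(-9, 2, 6) = (0, 4, 1).

(0, 4, 1)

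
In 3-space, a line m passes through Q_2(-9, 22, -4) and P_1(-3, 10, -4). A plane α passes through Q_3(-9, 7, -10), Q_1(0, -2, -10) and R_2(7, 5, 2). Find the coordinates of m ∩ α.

(-1, 6, -4)

A direction vector for m is P_1 − Q_2 = (6, -12, 0).
Q_3Q_1 = (9, -9, 0), Q_3R_2 = (16, -2, 12); a normal to α is Q_3Q_1 × Q_3R_2 = (-108, -108, 126).
Using Q_3: α has equation -108x - 108y + 126z = -1044.
Substitute r = (-9, 22, -4) + t(6, -12, 0) into the plane: -1908 + 648t = -1044, so t = 4/3.
Intersection: (-9, 22, -4) + (4/3)·(6, -12, 0) = (-1, 6, -4).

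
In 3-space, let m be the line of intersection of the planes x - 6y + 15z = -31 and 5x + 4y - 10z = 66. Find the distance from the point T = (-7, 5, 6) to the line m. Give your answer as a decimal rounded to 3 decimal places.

Direction of m: (1, -6, 15) × (5, 4, -10) = (0, 85, 34).
A point on m: solving the two plane equations with y = -1 gives (8, -1, -3).
Taking (8, -1, -3) on m with direction v = (0, 85, 34): w = T − (8, -1, -3) = (-15, 6, 9), and w × v = (-561, 510, -1275).
Distance = |w × v| / |v| = √2200446 / √8381 ≈ 16.203.

16.203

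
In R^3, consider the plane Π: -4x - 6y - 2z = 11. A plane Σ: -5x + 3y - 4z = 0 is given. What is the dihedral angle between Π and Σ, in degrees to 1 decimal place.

79.1

cos θ = |n₁·n₂| / (|n₁||n₂|) = |10| / (√56 · √50).
θ = arccos(0.18898) ≈ 79.1°.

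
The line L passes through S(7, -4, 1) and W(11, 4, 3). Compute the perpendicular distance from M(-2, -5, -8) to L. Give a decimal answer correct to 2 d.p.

10.83

A direction vector for L is W − S = (4, 8, 2).
Taking (7, -4, 1) on L with direction v = (4, 8, 2): w = M − (7, -4, 1) = (-9, -1, -9), and w × v = (70, -18, -68).
Distance = |w × v| / |v| = √9848 / √84 ≈ 10.83.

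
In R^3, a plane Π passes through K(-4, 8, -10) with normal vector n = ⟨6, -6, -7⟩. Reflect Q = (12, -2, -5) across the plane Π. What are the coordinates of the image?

Π: n·r = n·K gives 6x - 6y - 7z = -2.
λ = (n·Q − d)/|n|² = (119 − (-2))/121 = 1.
Reflection = Q − 2λn = (12, -2, -5) − 2·(6, -6, -7) = (0, 10, 9).

(0, 10, 9)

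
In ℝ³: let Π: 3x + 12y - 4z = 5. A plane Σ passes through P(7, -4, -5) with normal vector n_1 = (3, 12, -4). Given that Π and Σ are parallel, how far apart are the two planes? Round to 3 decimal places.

0.923

Σ: n_1·r = n_1·P gives 3x + 12y - 4z = -7.
Same normal n = (3, 12, -4) with |n| = √169; distance = |5 − (-7)| / |n| = 12/√169 ≈ 0.923.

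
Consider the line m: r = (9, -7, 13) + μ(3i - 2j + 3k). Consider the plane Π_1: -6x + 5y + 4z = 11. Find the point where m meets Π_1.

Substitute r = (9, -7, 13) + t(3, -2, 3) into the plane: -37 + (-16)t = 11, so t = -3.
Intersection: (9, -7, 13) + (-3)·(3, -2, 3) = (0, -1, 4).

(0, -1, 4)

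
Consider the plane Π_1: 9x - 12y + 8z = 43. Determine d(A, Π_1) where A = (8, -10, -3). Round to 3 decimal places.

n·A − d = (9)·(8) + (-12)·(-10) + (8)·(-3) − 43 = 125; |n| = √289.
Distance = |125| / √289 = 125/√289 ≈ 7.353.

7.353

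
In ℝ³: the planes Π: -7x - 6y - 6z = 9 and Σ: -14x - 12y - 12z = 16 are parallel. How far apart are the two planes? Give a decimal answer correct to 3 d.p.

0.091

Rescale Σ by 1/2: -7x - 6y - 6z = 8. Then distance = |9 − 8| / √121 ≈ 0.091.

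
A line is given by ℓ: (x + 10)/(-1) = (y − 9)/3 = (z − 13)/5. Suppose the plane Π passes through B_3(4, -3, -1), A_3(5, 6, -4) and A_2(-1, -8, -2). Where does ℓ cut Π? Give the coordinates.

(-6, -3, -7)

ℓ has direction (-1, 3, 5) through (-10, 9, 13).
B_3A_3 = (1, 9, -3), B_3A_2 = (-5, -5, -1); a normal to Π is B_3A_3 × B_3A_2 = (-24, 16, 40).
Using B_3: Π has equation -24x + 16y + 40z = -184.
Substitute r = (-10, 9, 13) + t(-1, 3, 5) into the plane: 904 + 272t = -184, so t = -4.
Intersection: (-10, 9, 13) + (-4)·(-1, 3, 5) = (-6, -3, -7).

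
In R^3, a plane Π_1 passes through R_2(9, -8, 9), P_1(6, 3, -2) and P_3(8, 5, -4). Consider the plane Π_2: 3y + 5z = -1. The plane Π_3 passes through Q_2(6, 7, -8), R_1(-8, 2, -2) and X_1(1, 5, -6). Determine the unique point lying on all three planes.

R_2P_1 = (-3, 11, -11), R_2P_3 = (-1, 13, -13); a normal to Π_1 is R_2P_1 × R_2P_3 = (0, -28, -28).
Using R_2: Π_1 has equation -28y - 28z = -28.
Q_2R_1 = (-14, -5, 6), Q_2X_1 = (-5, -2, 2); a normal to Π_3 is Q_2R_1 × Q_2X_1 = (2, -2, 3).
Using Q_2: Π_3 has equation 2x - 2y + 3z = -26.
Solving the 3×3 linear system -28y - 28z = -28, 3y + 5z = -1, 2x - 2y + 3z = -26 (e.g. by elimination or Cramer's rule, determinant = -112) gives (-7, 3, -2).

(-7, 3, -2)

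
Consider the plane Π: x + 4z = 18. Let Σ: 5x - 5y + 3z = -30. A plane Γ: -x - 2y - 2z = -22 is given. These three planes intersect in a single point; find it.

(-2, 7, 5)

Solving the 3×3 linear system x + 4z = 18, 5x - 5y + 3z = -30, -x - 2y - 2z = -22 (e.g. by elimination or Cramer's rule, determinant = -44) gives (-2, 7, 5).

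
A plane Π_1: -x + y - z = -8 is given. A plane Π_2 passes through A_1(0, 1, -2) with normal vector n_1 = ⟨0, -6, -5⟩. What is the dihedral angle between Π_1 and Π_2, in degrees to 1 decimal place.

Π_2: n_1·r = n_1·A_1 gives -6y - 5z = 4.
cos θ = |n₁·n₂| / (|n₁||n₂|) = |-1| / (√3 · √61).
θ = arccos(0.07392) ≈ 85.8°.

85.8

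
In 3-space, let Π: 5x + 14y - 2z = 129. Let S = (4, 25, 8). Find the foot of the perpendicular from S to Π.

(-1, 11, 10)

Foot = S − λn with λ = (n·S − d)/|n|² = (354 − 129)/225 = 1.
Foot = (4, 25, 8) − 1·(5, 14, -2) = (-1, 11, 10).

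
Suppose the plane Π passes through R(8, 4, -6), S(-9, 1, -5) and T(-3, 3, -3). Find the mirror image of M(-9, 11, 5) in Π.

(-7, 1, 9)

RS = (-17, -3, 1), RT = (-11, -1, 3); a normal to Π is RS × RT = (-8, 40, -16).
Using R: Π has equation -8x + 40y - 16z = 192.
λ = (n·M − d)/|n|² = (432 − 192)/1920 = 1/8.
Reflection = M − 2λn = (-9, 11, 5) − (1/4)·(-8, 40, -16) = (-7, 1, 9).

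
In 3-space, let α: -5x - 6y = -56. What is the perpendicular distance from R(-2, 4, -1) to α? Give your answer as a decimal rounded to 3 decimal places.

5.378

n·R − d = (-5)·(-2) + (-6)·(4) + (0)·(-1) − (-56) = 42; |n| = √61.
Distance = |42| / √61 = 42/√61 ≈ 5.378.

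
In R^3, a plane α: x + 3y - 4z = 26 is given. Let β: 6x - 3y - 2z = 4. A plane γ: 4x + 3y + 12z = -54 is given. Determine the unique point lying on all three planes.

(0, 2, -5)

Solving the 3×3 linear system x + 3y - 4z = 26, 6x - 3y - 2z = 4, 4x + 3y + 12z = -54 (e.g. by elimination or Cramer's rule, determinant = -390) gives (0, 2, -5).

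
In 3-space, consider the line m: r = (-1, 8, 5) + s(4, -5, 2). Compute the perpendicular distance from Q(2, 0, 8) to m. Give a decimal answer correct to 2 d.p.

2.69

Taking (-1, 8, 5) on m with direction v = (4, -5, 2): w = Q − (-1, 8, 5) = (3, -8, 3), and w × v = (-1, 6, 17).
Distance = |w × v| / |v| = √326 / √45 ≈ 2.69.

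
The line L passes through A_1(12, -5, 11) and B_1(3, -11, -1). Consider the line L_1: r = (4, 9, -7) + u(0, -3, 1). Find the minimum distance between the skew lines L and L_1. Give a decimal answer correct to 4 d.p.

0.4730

A direction vector for L is B_1 − A_1 = (-9, -6, -12).
Common perpendicular direction n = (-9, -6, -12) × (0, -3, 1) = (-42, 9, 27).
With w = (4, 9, -7) − (12, -5, 11) = (-8, 14, -18), w · n = -24.
Distance = |w · n| / |n| = |-24| / √2574 ≈ 0.4730.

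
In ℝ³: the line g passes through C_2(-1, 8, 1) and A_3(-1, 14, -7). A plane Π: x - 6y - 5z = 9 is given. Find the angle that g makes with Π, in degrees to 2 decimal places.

A direction vector for g is A_3 − C_2 = (0, 6, -8).
sin θ = |n·v| / (|n||v|) = |4| / (√62 · √100) = 0.05080.
θ ≈ 2.91°.

2.91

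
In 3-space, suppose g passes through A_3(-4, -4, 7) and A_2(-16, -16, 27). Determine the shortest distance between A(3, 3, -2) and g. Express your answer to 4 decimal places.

1.7253

A direction vector for g is A_2 − A_3 = (-12, -12, 20).
Taking (-4, -4, 7) on g with direction v = (-12, -12, 20): w = A − (-4, -4, 7) = (7, 7, -9), and w × v = (32, -32, 0).
Distance = |w × v| / |v| = √2048 / √688 ≈ 1.7253.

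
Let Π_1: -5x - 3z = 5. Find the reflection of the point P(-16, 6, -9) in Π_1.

(14, 6, 9)

λ = (n·P − d)/|n|² = (107 − 5)/34 = 3.
Reflection = P − 2λn = (-16, 6, -9) − 6·(-5, 0, -3) = (14, 6, 9).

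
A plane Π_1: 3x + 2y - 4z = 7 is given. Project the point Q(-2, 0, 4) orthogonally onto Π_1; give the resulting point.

Foot = Q − λn with λ = (n·Q − d)/|n|² = (-22 − 7)/29 = -1.
Foot = (-2, 0, 4) − (-1)·(3, 2, -4) = (1, 2, 0).

(1, 2, 0)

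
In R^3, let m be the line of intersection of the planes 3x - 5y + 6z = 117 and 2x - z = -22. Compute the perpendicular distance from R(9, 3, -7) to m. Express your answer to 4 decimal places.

Direction of m: (3, -5, 6) × (2, 0, -1) = (5, 15, 10).
A point on m: solving the two plane equations with x = -5 gives (-5, -12, 12).
Taking (-5, -12, 12) on m with direction v = (5, 15, 10): w = R − (-5, -12, 12) = (14, 15, -19), and w × v = (435, -235, 135).
Distance = |w × v| / |v| = √262675 / √350 ≈ 27.3953.

27.3953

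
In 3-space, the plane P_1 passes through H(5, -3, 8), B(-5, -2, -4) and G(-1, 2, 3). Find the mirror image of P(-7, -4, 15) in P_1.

HB = (-10, 1, -12), HG = (-6, 5, -5); a normal to P_1 is HB × HG = (55, 22, -44).
Using H: P_1 has equation 55x + 22y - 44z = -143.
λ = (n·P − d)/|n|² = (-1133 − (-143))/5445 = -2/11.
Reflection = P − 2λn = (-7, -4, 15) − (-4/11)·(55, 22, -44) = (13, 4, -1).

(13, 4, -1)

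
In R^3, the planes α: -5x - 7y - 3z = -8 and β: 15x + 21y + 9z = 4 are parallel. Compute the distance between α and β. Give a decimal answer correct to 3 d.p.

Rescale β by 1/(-3): -5x - 7y - 3z = -4/3. Then distance = |-8 − (-4/3)| / √83 ≈ 0.732.

0.732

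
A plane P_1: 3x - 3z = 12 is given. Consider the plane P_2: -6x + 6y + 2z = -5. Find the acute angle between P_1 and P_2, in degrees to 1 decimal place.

cos θ = |n₁·n₂| / (|n₁||n₂|) = |-24| / (√18 · √76).
θ = arccos(0.64889) ≈ 49.5°.

49.5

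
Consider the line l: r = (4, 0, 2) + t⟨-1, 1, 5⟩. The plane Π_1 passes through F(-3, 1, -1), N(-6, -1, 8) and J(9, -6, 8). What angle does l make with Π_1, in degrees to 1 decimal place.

FN = (-3, -2, 9), FJ = (12, -7, 9); a normal to Π_1 is FN × FJ = (45, 135, 45).
Using F: Π_1 has equation 45x + 135y + 45z = -45.
sin θ = |n·v| / (|n||v|) = |315| / (√22275 · √27) = 0.40618.
θ ≈ 24.0°.

24.0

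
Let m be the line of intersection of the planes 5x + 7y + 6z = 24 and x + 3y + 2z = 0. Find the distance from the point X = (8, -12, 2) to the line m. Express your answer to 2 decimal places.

Direction of m: (5, 7, 6) × (1, 3, 2) = (-4, -4, 8).
A point on m: solving the two plane equations with x = 7 gives (7, -5, 4).
Taking (7, -5, 4) on m with direction v = (-4, -4, 8): w = X − (7, -5, 4) = (1, -7, -2), and w × v = (-64, 0, -32).
Distance = |w × v| / |v| = √5120 / √96 ≈ 7.30.

7.30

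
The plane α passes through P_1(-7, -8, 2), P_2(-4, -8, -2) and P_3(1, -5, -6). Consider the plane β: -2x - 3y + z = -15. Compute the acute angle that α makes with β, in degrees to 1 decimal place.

81.9

P_1P_2 = (3, 0, -4), P_1P_3 = (8, 3, -8); a normal to α is P_1P_2 × P_1P_3 = (12, -8, 9).
Using P_1: α has equation 12x - 8y + 9z = -2.
cos θ = |n₁·n₂| / (|n₁||n₂|) = |9| / (√289 · √14).
θ = arccos(0.14149) ≈ 81.9°.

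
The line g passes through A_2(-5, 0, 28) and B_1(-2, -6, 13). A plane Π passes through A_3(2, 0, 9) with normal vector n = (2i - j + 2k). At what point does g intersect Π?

A direction vector for g is B_1 − A_2 = (3, -6, -15).
Π: n·r = n·A_3 gives 2x - y + 2z = 22.
Substitute r = (-5, 0, 28) + t(3, -6, -15) into the plane: 46 + (-18)t = 22, so t = 4/3.
Intersection: (-5, 0, 28) + (4/3)·(3, -6, -15) = (-1, -8, 8).

(-1, -8, 8)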